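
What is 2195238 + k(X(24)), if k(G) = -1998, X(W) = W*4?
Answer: 2193240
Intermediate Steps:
X(W) = 4*W
2195238 + k(X(24)) = 2195238 - 1998 = 2193240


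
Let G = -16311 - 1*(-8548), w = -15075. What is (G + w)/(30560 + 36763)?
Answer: -22838/67323 ≈ -0.33923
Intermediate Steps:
G = -7763 (G = -16311 + 8548 = -7763)
(G + w)/(30560 + 36763) = (-7763 - 15075)/(30560 + 36763) = -22838/67323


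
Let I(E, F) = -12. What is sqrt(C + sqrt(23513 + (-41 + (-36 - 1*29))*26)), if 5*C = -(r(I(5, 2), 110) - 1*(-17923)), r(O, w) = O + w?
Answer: sqrt(-90105 + 25*sqrt(20757))/5 ≈ 58.823*I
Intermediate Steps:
C = -18021/5 (C = (-((-12 + 110) - 1*(-17923)))/5 = (-(98 + 17923))/5 = (-1*18021)/5 = (1/5)*(-18021) = -18021/5 ≈ -3604.2)
sqrt(C + sqrt(23513 + (-41 + (-36 - 1*29))*26)) = sqrt(-18021/5 + sqrt(23513 + (-41 + (-36 - 1*29))*26)) = sqrt(-18021/5 + sqrt(23513 + (-41 + (-36 - 29))*26)) = sqrt(-18021/5 + sqrt(23513 + (-41 - 65)*26)) = sqrt(-18021/5 + sqrt(23513 - 106*26)) = sqrt(-18021/5 + sqrt(23513 - 2756)) = sqrt(-18021/5 + sqrt(20757))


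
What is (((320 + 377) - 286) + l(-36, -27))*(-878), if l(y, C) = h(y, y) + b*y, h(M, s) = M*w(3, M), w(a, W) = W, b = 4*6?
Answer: -740154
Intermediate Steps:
b = 24
h(M, s) = M² (h(M, s) = M*M = M²)
l(y, C) = y² + 24*y
(((320 + 377) - 286) + l(-36, -27))*(-878) = (((320 + 377) - 286) - 36*(24 - 36))*(-878) = ((697 - 286) - 36*(-12))*(-878) = (411 + 432)*(-878) = 843*(-878) = -740154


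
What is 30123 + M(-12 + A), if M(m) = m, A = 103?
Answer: 30214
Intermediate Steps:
30123 + M(-12 + A) = 30123 + (-12 + 103) = 30123 + 91 = 30214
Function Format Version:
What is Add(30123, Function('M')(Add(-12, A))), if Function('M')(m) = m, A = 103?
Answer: 30214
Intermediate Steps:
Add(30123, Function('M')(Add(-12, A))) = Add(30123, Add(-12, 103)) = Add(30123, 91) = 30214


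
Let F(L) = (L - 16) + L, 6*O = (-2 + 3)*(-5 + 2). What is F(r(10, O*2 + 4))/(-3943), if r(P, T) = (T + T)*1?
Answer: 4/3943 ≈ 0.0010145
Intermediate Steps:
O = -½ (O = ((-2 + 3)*(-5 + 2))/6 = (1*(-3))/6 = (⅙)*(-3) = -½ ≈ -0.50000)
r(P, T) = 2*T (r(P, T) = (2*T)*1 = 2*T)
F(L) = -16 + 2*L (F(L) = (-16 + L) + L = -16 + 2*L)
F(r(10, O*2 + 4))/(-3943) = (-16 + 2*(2*(-½*2 + 4)))/(-3943) = (-16 + 2*(2*(-1 + 4)))*(-1/3943) = (-16 + 2*(2*3))*(-1/3943) = (-16 + 2*6)*(-1/3943) = (-16 + 12)*(-1/3943) = -4*(-1/3943) = 4/3943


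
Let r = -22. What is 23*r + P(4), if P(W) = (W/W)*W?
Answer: -502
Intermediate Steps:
P(W) = W (P(W) = 1*W = W)
23*r + P(4) = 23*(-22) + 4 = -506 + 4 = -502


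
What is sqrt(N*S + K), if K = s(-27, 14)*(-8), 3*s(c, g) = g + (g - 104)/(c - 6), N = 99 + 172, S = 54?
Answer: 5*sqrt(635514)/33 ≈ 120.79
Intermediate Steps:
N = 271
s(c, g) = g/3 + (-104 + g)/(3*(-6 + c)) (s(c, g) = (g + (g - 104)/(c - 6))/3 = (g + (-104 + g)/(-6 + c))/3 = g/3 + (-104 + g)/(3*(-6 + c)))
K = -1472/33 (K = ((-104 - 5*14 - 27*14)/(3*(-6 - 27)))*(-8) = ((1/3)*(-104 - 70 - 378)/(-33))*(-8) = ((1/3)*(-1/33)*(-552))*(-8) = (184/33)*(-8) = -1472/33 ≈ -44.606)
sqrt(N*S + K) = sqrt(271*54 - 1472/33) = sqrt(14634 - 1472/33) = sqrt(481450/33) = 5*sqrt(635514)/33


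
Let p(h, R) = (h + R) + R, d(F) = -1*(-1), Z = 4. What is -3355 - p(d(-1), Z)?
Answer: -3364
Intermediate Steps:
d(F) = 1
p(h, R) = h + 2*R (p(h, R) = (R + h) + R = h + 2*R)
-3355 - p(d(-1), Z) = -3355 - (1 + 2*4) = -3355 - (1 + 8) = -3355 - 1*9 = -3355 - 9 = -3364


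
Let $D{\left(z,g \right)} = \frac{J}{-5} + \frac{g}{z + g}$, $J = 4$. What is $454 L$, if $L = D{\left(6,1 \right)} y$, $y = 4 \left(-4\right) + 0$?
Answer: $\frac{167072}{35} \approx 4773.5$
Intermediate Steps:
$y = -16$ ($y = -16 + 0 = -16$)
$D{\left(z,g \right)} = - \frac{4}{5} + \frac{g}{g + z}$ ($D{\left(z,g \right)} = \frac{4}{-5} + \frac{g}{z + g} = 4 \left(- \frac{1}{5}\right) + \frac{g}{g + z} = - \frac{4}{5} + \frac{g}{g + z}$)
$L = \frac{368}{35}$ ($L = \frac{1 - 24}{5 \left(1 + 6\right)} \left(-16\right) = \frac{1 - 24}{5 \cdot 7} \left(-16\right) = \frac{1}{5} \cdot \frac{1}{7} \left(-23\right) \left(-16\right) = \left(- \frac{23}{35}\right) \left(-16\right) = \frac{368}{35} \approx 10.514$)
$454 L = 454 \cdot \frac{368}{35} = \frac{167072}{35}$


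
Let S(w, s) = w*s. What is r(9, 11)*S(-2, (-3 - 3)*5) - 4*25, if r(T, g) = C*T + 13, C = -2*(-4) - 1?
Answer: 4460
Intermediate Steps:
S(w, s) = s*w
C = 7 (C = 8 - 1 = 7)
r(T, g) = 13 + 7*T (r(T, g) = 7*T + 13 = 13 + 7*T)
r(9, 11)*S(-2, (-3 - 3)*5) - 4*25 = (13 + 7*9)*(((-3 - 3)*5)*(-2)) - 4*25 = (13 + 63)*(-6*5*(-2)) - 100 = 76*(-30*(-2)) - 100 = 76*60 - 100 = 4560 - 100 = 4460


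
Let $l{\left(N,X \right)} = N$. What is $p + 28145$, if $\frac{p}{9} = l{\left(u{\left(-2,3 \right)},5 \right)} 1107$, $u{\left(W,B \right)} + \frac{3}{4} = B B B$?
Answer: $\frac{1158695}{4} \approx 2.8967 \cdot 10^{5}$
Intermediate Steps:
$u{\left(W,B \right)} = - \frac{3}{4} + B^{3}$ ($u{\left(W,B \right)} = - \frac{3}{4} + B B B = - \frac{3}{4} + B^{2} B = - \frac{3}{4} + B^{3}$)
$p = \frac{1046115}{4}$ ($p = 9 \left(- \frac{3}{4} + 3^{3}\right) 1107 = 9 \left(- \frac{3}{4} + 27\right) 1107 = 9 \cdot \frac{105}{4} \cdot 1107 = 9 \cdot \frac{116235}{4} = \frac{1046115}{4} \approx 2.6153 \cdot 10^{5}$)
$p + 28145 = \frac{1046115}{4} + 28145 = \frac{1158695}{4}$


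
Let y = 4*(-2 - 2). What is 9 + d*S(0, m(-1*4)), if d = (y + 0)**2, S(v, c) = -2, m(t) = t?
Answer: -503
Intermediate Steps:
y = -16 (y = 4*(-4) = -16)
d = 256 (d = (-16 + 0)**2 = (-16)**2 = 256)
9 + d*S(0, m(-1*4)) = 9 + 256*(-2) = 9 - 512 = -503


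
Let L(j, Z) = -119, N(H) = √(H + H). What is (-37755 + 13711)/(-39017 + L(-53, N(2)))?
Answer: 6011/9784 ≈ 0.61437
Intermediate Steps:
N(H) = √2*√H (N(H) = √(2*H) = √2*√H)
(-37755 + 13711)/(-39017 + L(-53, N(2))) = (-37755 + 13711)/(-39017 - 119) = -24044/(-39136) = -24044*(-1/39136) = 6011/9784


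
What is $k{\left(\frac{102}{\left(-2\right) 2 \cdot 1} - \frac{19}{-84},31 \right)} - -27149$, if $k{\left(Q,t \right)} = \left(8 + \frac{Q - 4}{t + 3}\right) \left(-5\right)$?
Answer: $\frac{77435599}{2856} \approx 27113.0$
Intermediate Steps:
$k{\left(Q,t \right)} = -40 - \frac{5 \left(-4 + Q\right)}{3 + t}$ ($k{\left(Q,t \right)} = \left(8 + \frac{-4 + Q}{3 + t}\right) \left(-5\right) = -40 - \frac{5 \left(-4 + Q\right)}{3 + t}$)
$k{\left(\frac{102}{\left(-2\right) 2 \cdot 1} - \frac{19}{-84},31 \right)} - -27149 = \frac{5 \left(-20 - \left(\frac{102}{\left(-2\right) 2 \cdot 1} - \frac{19}{-84}\right) - 248\right)}{3 + 31} - -27149 = \frac{5 \left(-20 - \left(\frac{102}{\left(-4\right) 1} - - \frac{19}{84}\right) - 248\right)}{34} + 27149 = 5 \cdot \frac{1}{34} \left(-20 - \left(\frac{102}{-4} + \frac{19}{84}\right) - 248\right) + 27149 = 5 \cdot \frac{1}{34} \left(-20 - \left(102 \left(- \frac{1}{4}\right) + \frac{19}{84}\right) - 248\right) + 27149 = 5 \cdot \frac{1}{34} \left(-20 - \left(- \frac{51}{2} + \frac{19}{84}\right) - 248\right) + 27149 = 5 \cdot \frac{1}{34} \left(-20 - - \frac{2123}{84} - 248\right) + 27149 = 5 \cdot \frac{1}{34} \left(-20 + \frac{2123}{84} - 248\right) + 27149 = 5 \cdot \frac{1}{34} \left(- \frac{20389}{84}\right) + 27149 = - \frac{101945}{2856} + 27149 = \frac{77435599}{2856}$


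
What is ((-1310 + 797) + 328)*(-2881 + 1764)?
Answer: 206645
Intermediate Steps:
((-1310 + 797) + 328)*(-2881 + 1764) = (-513 + 328)*(-1117) = -185*(-1117) = 206645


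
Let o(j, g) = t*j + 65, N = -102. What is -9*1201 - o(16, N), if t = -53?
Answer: -10026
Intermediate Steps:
o(j, g) = 65 - 53*j (o(j, g) = -53*j + 65 = 65 - 53*j)
-9*1201 - o(16, N) = -9*1201 - (65 - 53*16) = -10809 - (65 - 848) = -10809 - 1*(-783) = -10809 + 783 = -10026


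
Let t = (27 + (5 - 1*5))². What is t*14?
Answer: 10206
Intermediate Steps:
t = 729 (t = (27 + (5 - 5))² = (27 + 0)² = 27² = 729)
t*14 = 729*14 = 10206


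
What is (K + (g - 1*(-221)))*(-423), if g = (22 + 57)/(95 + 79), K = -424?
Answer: 4969263/58 ≈ 85677.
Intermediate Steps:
g = 79/174 ≈ 0.45402
(K + (g - 1*(-221)))*(-423) = (-424 + (79/174 - 1*(-221)))*(-423) = (-424 + (79/174 + 221))*(-423) = (-424 + 38533/174)*(-423) = -35243/174*(-423) = 4969263/58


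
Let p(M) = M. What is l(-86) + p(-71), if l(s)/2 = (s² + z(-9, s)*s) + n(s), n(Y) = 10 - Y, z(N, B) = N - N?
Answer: 14913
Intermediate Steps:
z(N, B) = 0
l(s) = 20 - 2*s + 2*s² (l(s) = 2*((s² + 0*s) + (10 - s)) = 2*((s² + 0) + (10 - s)) = 2*(s² + (10 - s)) = 2*(10 + s² - s) = 20 - 2*s + 2*s²)
l(-86) + p(-71) = (20 - 2*(-86) + 2*(-86)²) - 71 = (20 + 172 + 2*7396) - 71 = (20 + 172 + 14792) - 71 = 14984 - 71 = 14913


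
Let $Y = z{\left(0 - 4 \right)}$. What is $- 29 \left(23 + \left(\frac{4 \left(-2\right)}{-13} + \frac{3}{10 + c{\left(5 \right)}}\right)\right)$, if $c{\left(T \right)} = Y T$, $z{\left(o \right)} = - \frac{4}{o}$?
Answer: $- \frac{44892}{65} \approx -690.65$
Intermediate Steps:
$Y = 1$ ($Y = - \frac{4}{0 - 4} = - \frac{4}{-4} = \left(-4\right) \left(- \frac{1}{4}\right) = 1$)
$c{\left(T \right)} = T$ ($c{\left(T \right)} = 1 T = T$)
$- 29 \left(23 + \left(\frac{4 \left(-2\right)}{-13} + \frac{3}{10 + c{\left(5 \right)}}\right)\right) = - 29 \left(23 + \left(\frac{4 \left(-2\right)}{-13} + \frac{3}{10 + 5}\right)\right) = - 29 \left(23 + \left(\left(-8\right) \left(- \frac{1}{13}\right) + \frac{3}{15}\right)\right) = - 29 \left(23 + \left(\frac{8}{13} + 3 \cdot \frac{1}{15}\right)\right) = - 29 \left(23 + \left(\frac{8}{13} + \frac{1}{5}\right)\right) = - 29 \left(23 + \frac{53}{65}\right) = \left(-29\right) \frac{1548}{65} = - \frac{44892}{65}$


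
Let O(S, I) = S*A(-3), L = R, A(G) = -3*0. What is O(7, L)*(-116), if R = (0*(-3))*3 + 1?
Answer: 0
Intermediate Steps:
R = 1 (R = 0*3 + 1 = 0 + 1 = 1)
A(G) = 0
L = 1
O(S, I) = 0 (O(S, I) = S*0 = 0)
O(7, L)*(-116) = 0*(-116) = 0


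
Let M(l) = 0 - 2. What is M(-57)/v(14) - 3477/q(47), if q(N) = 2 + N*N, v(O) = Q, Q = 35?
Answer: -42039/25795 ≈ -1.6297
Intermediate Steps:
v(O) = 35
q(N) = 2 + N²
M(l) = -2
M(-57)/v(14) - 3477/q(47) = -2/35 - 3477/(2 + 47²) = -2*1/35 - 3477/(2 + 2209) = -2/35 - 3477/2211 = -2/35 - 3477*1/2211 = -2/35 - 1159/737 = -42039/25795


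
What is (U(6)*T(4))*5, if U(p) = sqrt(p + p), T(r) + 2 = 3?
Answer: 10*sqrt(3) ≈ 17.320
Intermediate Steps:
T(r) = 1 (T(r) = -2 + 3 = 1)
U(p) = sqrt(2)*sqrt(p) (U(p) = sqrt(2*p) = sqrt(2)*sqrt(p))
(U(6)*T(4))*5 = ((sqrt(2)*sqrt(6))*1)*5 = ((2*sqrt(3))*1)*5 = (2*sqrt(3))*5 = 10*sqrt(3)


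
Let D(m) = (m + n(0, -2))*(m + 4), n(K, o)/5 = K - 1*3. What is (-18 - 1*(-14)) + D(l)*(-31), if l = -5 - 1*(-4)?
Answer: 1484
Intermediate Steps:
n(K, o) = -15 + 5*K (n(K, o) = 5*(K - 1*3) = 5*(K - 3) = 5*(-3 + K) = -15 + 5*K)
l = -1 (l = -5 + 4 = -1)
D(m) = (-15 + m)*(4 + m) (D(m) = (m + (-15 + 5*0))*(m + 4) = (m + (-15 + 0))*(4 + m) = (m - 15)*(4 + m) = (-15 + m)*(4 + m))
(-18 - 1*(-14)) + D(l)*(-31) = (-18 - 1*(-14)) + (-60 + (-1)**2 - 11*(-1))*(-31) = (-18 + 14) + (-60 + 1 + 11)*(-31) = -4 - 48*(-31) = -4 + 1488 = 1484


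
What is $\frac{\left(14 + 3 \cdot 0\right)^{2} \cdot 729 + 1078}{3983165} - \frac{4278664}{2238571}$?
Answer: $- \frac{16720355533258}{8916597657215} \approx -1.8752$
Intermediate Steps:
$\frac{\left(14 + 3 \cdot 0\right)^{2} \cdot 729 + 1078}{3983165} - \frac{4278664}{2238571} = \left(\left(14 + 0\right)^{2} \cdot 729 + 1078\right) \frac{1}{3983165} - \frac{4278664}{2238571} = \left(14^{2} \cdot 729 + 1078\right) \frac{1}{3983165} - \frac{4278664}{2238571} = \left(196 \cdot 729 + 1078\right) \frac{1}{3983165} - \frac{4278664}{2238571} = \left(142884 + 1078\right) \frac{1}{3983165} - \frac{4278664}{2238571} = 143962 \cdot \frac{1}{3983165} - \frac{4278664}{2238571} = \frac{143962}{3983165} - \frac{4278664}{2238571} = - \frac{16720355533258}{8916597657215}$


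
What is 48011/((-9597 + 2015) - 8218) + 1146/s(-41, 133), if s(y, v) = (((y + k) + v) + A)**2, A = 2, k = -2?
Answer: -3033268/1044775 ≈ -2.9033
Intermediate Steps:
s(y, v) = (v + y)**2 (s(y, v) = (((y - 2) + v) + 2)**2 = (((-2 + y) + v) + 2)**2 = ((-2 + v + y) + 2)**2 = (v + y)**2)
48011/((-9597 + 2015) - 8218) + 1146/s(-41, 133) = 48011/((-9597 + 2015) - 8218) + 1146/((133 - 41)**2) = 48011/(-7582 - 8218) + 1146/(92**2) = 48011/(-15800) + 1146/8464 = 48011*(-1/15800) + 1146*(1/8464) = -48011/15800 + 573/4232 = -3033268/1044775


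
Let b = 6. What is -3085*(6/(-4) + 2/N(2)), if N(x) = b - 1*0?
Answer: 21595/6 ≈ 3599.2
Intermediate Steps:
N(x) = 6 (N(x) = 6 - 1*0 = 6 + 0 = 6)
-3085*(6/(-4) + 2/N(2)) = -3085*(6/(-4) + 2/6) = -3085*(6*(-¼) + 2*(⅙)) = -3085*(-3/2 + ⅓) = -3085*(-7/6) = 21595/6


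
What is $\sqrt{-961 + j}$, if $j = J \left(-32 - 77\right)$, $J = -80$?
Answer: $\sqrt{7759} \approx 88.085$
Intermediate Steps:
$j = 8720$ ($j = - 80 \left(-32 - 77\right) = \left(-80\right) \left(-109\right) = 8720$)
$\sqrt{-961 + j} = \sqrt{-961 + 8720} = \sqrt{7759}$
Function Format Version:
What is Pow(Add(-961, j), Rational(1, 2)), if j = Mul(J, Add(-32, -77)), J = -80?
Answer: Pow(7759, Rational(1, 2)) ≈ 88.085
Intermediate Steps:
j = 8720 (j = Mul(-80, Add(-32, -77)) = Mul(-80, -109) = 8720)
Pow(Add(-961, j), Rational(1, 2)) = Pow(Add(-961, 8720), Rational(1, 2)) = Pow(7759, Rational(1, 2))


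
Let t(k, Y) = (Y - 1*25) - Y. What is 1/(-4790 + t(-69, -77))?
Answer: -1/4815 ≈ -0.00020768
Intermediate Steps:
t(k, Y) = -25 (t(k, Y) = (Y - 25) - Y = (-25 + Y) - Y = -25)
1/(-4790 + t(-69, -77)) = 1/(-4790 - 25) = 1/(-4815) = -1/4815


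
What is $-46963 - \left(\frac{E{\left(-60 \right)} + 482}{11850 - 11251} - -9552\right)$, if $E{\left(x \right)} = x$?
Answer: $- \frac{33852907}{599} \approx -56516.0$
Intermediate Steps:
$-46963 - \left(\frac{E{\left(-60 \right)} + 482}{11850 - 11251} - -9552\right) = -46963 - \left(\frac{-60 + 482}{11850 - 11251} - -9552\right) = -46963 - \left(\frac{422}{599} + 9552\right) = -46963 - \frac{5722070}{599} = - \frac{33852907}{599}$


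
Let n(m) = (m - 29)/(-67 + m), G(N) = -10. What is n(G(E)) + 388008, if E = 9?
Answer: 29876655/77 ≈ 3.8801e+5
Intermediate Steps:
n(m) = (-29 + m)/(-67 + m)
n(G(E)) + 388008 = (-29 - 10)/(-67 - 10) + 388008 = -39/(-77) + 388008 = -1/77*(-39) + 388008 = 39/77 + 388008 = 29876655/77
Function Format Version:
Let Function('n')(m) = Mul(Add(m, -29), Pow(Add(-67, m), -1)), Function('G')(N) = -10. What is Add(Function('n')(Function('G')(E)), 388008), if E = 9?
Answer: Rational(29876655, 77) ≈ 3.8801e+5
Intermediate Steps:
Function('n')(m) = Mul(Pow(Add(-67, m), -1), Add(-29, m)) (Function('n')(m) = Mul(Add(-29, m), Pow(Add(-67, m), -1)) = Mul(Pow(Add(-67, m), -1), Add(-29, m)))
Add(Function('n')(Function('G')(E)), 388008) = Add(Mul(Pow(Add(-67, -10), -1), Add(-29, -10)), 388008) = Add(Mul(Pow(-77, -1), -39), 388008) = Add(Mul(Rational(-1, 77), -39), 388008) = Add(Rational(39, 77), 388008) = Rational(29876655, 77)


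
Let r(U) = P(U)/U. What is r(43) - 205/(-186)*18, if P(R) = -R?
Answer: 584/31 ≈ 18.839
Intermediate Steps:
r(U) = -1 (r(U) = (-U)/U = -1)
r(43) - 205/(-186)*18 = -1 - 205/(-186)*18 = -1 - 205*(-1/186)*18 = -1 - (-205)*18/186 = -1 - 1*(-615/31) = -1 + 615/31 = 584/31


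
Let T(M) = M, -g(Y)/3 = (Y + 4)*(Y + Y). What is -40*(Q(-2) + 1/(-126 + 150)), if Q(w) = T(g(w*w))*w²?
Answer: 92155/3 ≈ 30718.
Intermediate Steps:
g(Y) = -6*Y*(4 + Y) (g(Y) = -3*(Y + 4)*(Y + Y) = -3*(4 + Y)*2*Y = -6*Y*(4 + Y))
Q(w) = -6*w⁴*(4 + w²) (Q(w) = (-6*w*w*(4 + w*w))*w² = (-6*w²*(4 + w²))*w² = -6*w⁴*(4 + w²))
-40*(Q(-2) + 1/(-126 + 150)) = -40*(6*(-2)⁴*(-4 - 1*(-2)²) + 1/(-126 + 150)) = -40*(6*16*(-4 - 1*4) + 1/24) = -40*(6*16*(-4 - 4) + 1/24) = -40*(6*16*(-8) + 1/24) = -40*(-768 + 1/24) = -40*(-18431/24) = 92155/3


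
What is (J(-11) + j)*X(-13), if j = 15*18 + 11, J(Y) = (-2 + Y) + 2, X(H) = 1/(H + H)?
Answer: -135/13 ≈ -10.385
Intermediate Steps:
X(H) = 1/(2*H)
J(Y) = Y
j = 281 (j = 270 + 11 = 281)
(J(-11) + j)*X(-13) = (-11 + 281)*((½)/(-13)) = 270*((½)*(-1/13)) = 270*(-1/26) = -135/13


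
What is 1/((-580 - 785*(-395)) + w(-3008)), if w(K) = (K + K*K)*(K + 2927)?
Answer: -1/732340041 ≈ -1.3655e-9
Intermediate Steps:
w(K) = (2927 + K)*(K + K²) (w(K) = (K + K²)*(2927 + K) = (2927 + K)*(K + K²))
1/((-580 - 785*(-395)) + w(-3008)) = 1/((-580 - 785*(-395)) - 3008*(2927 + (-3008)² + 2928*(-3008))) = 1/((-580 + 310075) - 3008*(2927 + 9048064 - 8807424)) = 1/(309495 - 3008*243567) = 1/(309495 - 732649536) = 1/(-732340041) = -1/732340041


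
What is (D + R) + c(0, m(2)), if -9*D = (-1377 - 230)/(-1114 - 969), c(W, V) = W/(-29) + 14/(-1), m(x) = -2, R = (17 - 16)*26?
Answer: 223357/18747 ≈ 11.914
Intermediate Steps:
R = 26 (R = 1*26 = 26)
c(W, V) = -14 - W/29 (c(W, V) = W*(-1/29) + 14*(-1) = -W/29 - 14 = -14 - W/29)
D = -1607/18747 (D = -(-1377 - 230)/(9*(-1114 - 969)) = -(-1607)/(9*(-2083)) = -(-1607)*(-1)/(9*2083) = -⅑*1607/2083 = -1607/18747 ≈ -0.085720)
(D + R) + c(0, m(2)) = (-1607/18747 + 26) + (-14 - 1/29*0) = 485815/18747 + (-14 + 0) = 485815/18747 - 14 = 223357/18747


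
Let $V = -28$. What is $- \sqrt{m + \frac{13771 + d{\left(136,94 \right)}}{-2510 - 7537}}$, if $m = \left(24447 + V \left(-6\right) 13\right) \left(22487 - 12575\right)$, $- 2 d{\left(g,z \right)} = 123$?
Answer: $- \frac{\sqrt{106581434591509206}}{20094} \approx -16247.0$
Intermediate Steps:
$d{\left(g,z \right)} = - \frac{123}{2}$ ($d{\left(g,z \right)} = \left(- \frac{1}{2}\right) 123 = - \frac{123}{2}$)
$m = 263966472$ ($m = \left(24447 + \left(-28\right) \left(-6\right) 13\right) \left(22487 - 12575\right) = \left(24447 + 168 \cdot 13\right) 9912 = \left(24447 + 2184\right) 9912 = 26631 \cdot 9912 = 263966472$)
$- \sqrt{m + \frac{13771 + d{\left(136,94 \right)}}{-2510 - 7537}} = - \sqrt{263966472 + \frac{13771 - \frac{123}{2}}{-2510 - 7537}} = - \sqrt{263966472 + \frac{27419}{2 \left(-10047\right)}} = - \sqrt{263966472 + \frac{27419}{2} \left(- \frac{1}{10047}\right)} = - \sqrt{263966472 - \frac{27419}{20094}} = - \sqrt{\frac{5304142260949}{20094}} = - \frac{\sqrt{106581434591509206}}{20094}$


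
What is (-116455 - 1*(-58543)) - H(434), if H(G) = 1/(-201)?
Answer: -11640311/201 ≈ -57912.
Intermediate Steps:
H(G) = -1/201
(-116455 - 1*(-58543)) - H(434) = (-116455 - 1*(-58543)) - 1*(-1/201) = (-116455 + 58543) + 1/201 = -57912 + 1/201 = -11640311/201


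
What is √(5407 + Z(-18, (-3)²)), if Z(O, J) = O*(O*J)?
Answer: √8323 ≈ 91.230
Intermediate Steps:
Z(O, J) = J*O² (Z(O, J) = O*(J*O) = J*O²)
√(5407 + Z(-18, (-3)²)) = √(5407 + (-3)²*(-18)²) = √(5407 + 9*324) = √(5407 + 2916) = √8323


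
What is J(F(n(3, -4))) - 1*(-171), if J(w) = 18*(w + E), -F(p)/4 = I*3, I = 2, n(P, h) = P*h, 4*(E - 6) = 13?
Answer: -189/2 ≈ -94.500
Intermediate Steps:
E = 37/4 (E = 6 + (¼)*13 = 6 + 13/4 = 37/4 ≈ 9.2500)
F(p) = -24 (F(p) = -8*3 = -4*6 = -24)
J(w) = 333/2 + 18*w (J(w) = 18*(w + 37/4) = 18*(37/4 + w) = 333/2 + 18*w)
J(F(n(3, -4))) - 1*(-171) = (333/2 + 18*(-24)) - 1*(-171) = (333/2 - 432) + 171 = -531/2 + 171 = -189/2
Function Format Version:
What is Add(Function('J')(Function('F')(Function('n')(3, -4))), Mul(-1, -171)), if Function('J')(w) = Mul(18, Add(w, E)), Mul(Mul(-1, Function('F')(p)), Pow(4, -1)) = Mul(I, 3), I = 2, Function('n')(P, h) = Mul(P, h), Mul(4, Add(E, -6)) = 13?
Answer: Rational(-189, 2) ≈ -94.500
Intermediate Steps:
E = Rational(37, 4) (E = Add(6, Mul(Rational(1, 4), 13)) = Add(6, Rational(13, 4)) = Rational(37, 4) ≈ 9.2500)
Function('F')(p) = -24 (Function('F')(p) = Mul(-4, Mul(2, 3)) = Mul(-4, 6) = -24)
Function('J')(w) = Add(Rational(333, 2), Mul(18, w)) (Function('J')(w) = Mul(18, Add(w, Rational(37, 4))) = Mul(18, Add(Rational(37, 4), w)) = Add(Rational(333, 2), Mul(18, w)))
Add(Function('J')(Function('F')(Function('n')(3, -4))), Mul(-1, -171)) = Add(Add(Rational(333, 2), Mul(18, -24)), Mul(-1, -171)) = Add(Add(Rational(333, 2), -432), 171) = Add(Rational(-531, 2), 171) = Rational(-189, 2)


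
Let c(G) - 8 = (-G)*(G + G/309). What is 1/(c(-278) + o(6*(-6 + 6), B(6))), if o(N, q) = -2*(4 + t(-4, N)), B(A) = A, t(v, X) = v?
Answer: -309/23955568 ≈ -1.2899e-5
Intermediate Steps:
o(N, q) = 0 (o(N, q) = -2*(4 - 4) = -2*0 = 0)
c(G) = 8 - 310*G²/309 (c(G) = 8 + (-G)*(G + G/309) = 8 + (-G)*(310*G/309) = 8 - 310*G²/309)
1/(c(-278) + o(6*(-6 + 6), B(6))) = 1/((8 - 310/309*(-278)²) + 0) = 1/((8 - 310/309*77284) + 0) = 1/((8 - 23958040/309) + 0) = 1/(-23955568/309 + 0) = 1/(-23955568/309) = -309/23955568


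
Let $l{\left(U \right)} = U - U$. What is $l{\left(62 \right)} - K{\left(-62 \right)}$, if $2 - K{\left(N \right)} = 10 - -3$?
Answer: $11$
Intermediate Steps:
$K{\left(N \right)} = -11$ ($K{\left(N \right)} = 2 - \left(10 - -3\right) = 2 - \left(10 + 3\right) = 2 - 13 = -11$)
$l{\left(U \right)} = 0$
$l{\left(62 \right)} - K{\left(-62 \right)} = 0 - -11 = 0 + 11 = 11$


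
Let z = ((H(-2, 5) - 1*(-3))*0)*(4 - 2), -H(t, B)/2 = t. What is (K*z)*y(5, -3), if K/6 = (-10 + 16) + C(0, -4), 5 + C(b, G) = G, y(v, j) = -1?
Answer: 0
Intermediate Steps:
C(b, G) = -5 + G
H(t, B) = -2*t
z = 0 (z = ((-2*(-2) - 1*(-3))*0)*(4 - 2) = ((4 + 3)*0)*2 = (7*0)*2 = 0*2 = 0)
K = -18 (K = 6*((-10 + 16) + (-5 - 4)) = 6*(6 - 9) = 6*(-3) = -18)
(K*z)*y(5, -3) = -18*0*(-1) = 0*(-1) = 0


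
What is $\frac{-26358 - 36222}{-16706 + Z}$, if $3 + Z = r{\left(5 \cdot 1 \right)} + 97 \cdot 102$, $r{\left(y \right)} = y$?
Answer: $\frac{2086}{227} \approx 9.1894$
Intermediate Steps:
$Z = 9896$ ($Z = -3 + \left(5 \cdot 1 + 97 \cdot 102\right) = -3 + \left(5 + 9894\right) = -3 + 9899 = 9896$)
$\frac{-26358 - 36222}{-16706 + Z} = \frac{-26358 - 36222}{-16706 + 9896} = - \frac{62580}{-6810} = \left(-62580\right) \left(- \frac{1}{6810}\right) = \frac{2086}{227}$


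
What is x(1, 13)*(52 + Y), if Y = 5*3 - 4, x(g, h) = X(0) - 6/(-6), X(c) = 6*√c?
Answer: 63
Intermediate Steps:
x(g, h) = 1 (x(g, h) = 6*√0 - 6/(-6) = 6*0 - 6*(-1)/6 = 0 - 1*(-1) = 0 + 1 = 1)
Y = 11 (Y = 15 - 4 = 11)
x(1, 13)*(52 + Y) = 1*(52 + 11) = 1*63 = 63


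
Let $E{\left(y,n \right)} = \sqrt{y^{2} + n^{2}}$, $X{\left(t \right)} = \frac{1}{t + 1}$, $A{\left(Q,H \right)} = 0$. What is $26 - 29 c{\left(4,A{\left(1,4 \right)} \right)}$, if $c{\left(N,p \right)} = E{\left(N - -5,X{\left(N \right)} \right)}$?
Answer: $26 - \frac{29 \sqrt{2026}}{5} \approx -235.06$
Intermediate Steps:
$X{\left(t \right)} = \frac{1}{1 + t}$
$E{\left(y,n \right)} = \sqrt{n^{2} + y^{2}}$
$c{\left(N,p \right)} = \sqrt{\frac{1}{\left(1 + N\right)^{2}} + \left(5 + N\right)^{2}}$ ($c{\left(N,p \right)} = \sqrt{\left(\frac{1}{1 + N}\right)^{2} + \left(N - -5\right)^{2}} = \sqrt{\frac{1}{\left(1 + N\right)^{2}} + \left(N + 5\right)^{2}} = \sqrt{\frac{1}{\left(1 + N\right)^{2}} + \left(5 + N\right)^{2}}$)
$26 - 29 c{\left(4,A{\left(1,4 \right)} \right)} = 26 - 29 \sqrt{\frac{1}{\left(1 + 4\right)^{2}} + \left(5 + 4\right)^{2}} = 26 - 29 \sqrt{\frac{1}{25} + 9^{2}} = 26 - 29 \sqrt{\frac{1}{25} + 81} = 26 - 29 \sqrt{\frac{2026}{25}} = 26 - 29 \frac{\sqrt{2026}}{5} = 26 - \frac{29 \sqrt{2026}}{5}$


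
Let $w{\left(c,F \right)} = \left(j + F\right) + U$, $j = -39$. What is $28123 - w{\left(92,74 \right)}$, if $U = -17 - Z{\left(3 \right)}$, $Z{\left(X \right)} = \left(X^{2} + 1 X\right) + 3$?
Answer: $28120$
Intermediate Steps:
$Z{\left(X \right)} = 3 + X + X^{2}$ ($Z{\left(X \right)} = \left(X^{2} + X\right) + 3 = \left(X + X^{2}\right) + 3 = 3 + X + X^{2}$)
$U = -32$ ($U = -17 - \left(3 + 3 + 3^{2}\right) = -17 - \left(3 + 3 + 9\right) = -17 - 15 = -32$)
$w{\left(c,F \right)} = -71 + F$ ($w{\left(c,F \right)} = \left(-39 + F\right) - 32 = -71 + F$)
$28123 - w{\left(92,74 \right)} = 28123 - \left(-71 + 74\right) = 28123 - 3 = 28120$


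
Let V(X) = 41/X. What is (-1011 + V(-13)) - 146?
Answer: -15082/13 ≈ -1160.2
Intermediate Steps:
(-1011 + V(-13)) - 146 = (-1011 + 41/(-13)) - 146 = (-1011 + 41*(-1/13)) - 146 = (-1011 - 41/13) - 146 = -13184/13 - 146 = -15082/13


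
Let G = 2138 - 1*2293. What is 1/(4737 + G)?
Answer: 1/4582 ≈ 0.00021825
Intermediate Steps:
G = -155 (G = 2138 - 2293 = -155)
1/(4737 + G) = 1/(4737 - 155) = 1/4582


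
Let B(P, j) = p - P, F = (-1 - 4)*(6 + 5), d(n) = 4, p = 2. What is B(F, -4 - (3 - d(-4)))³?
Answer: 185193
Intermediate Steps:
F = -55 (F = -5*11 = -55)
B(P, j) = 2 - P
B(F, -4 - (3 - d(-4)))³ = (2 - 1*(-55))³ = (2 + 55)³ = 57³ = 185193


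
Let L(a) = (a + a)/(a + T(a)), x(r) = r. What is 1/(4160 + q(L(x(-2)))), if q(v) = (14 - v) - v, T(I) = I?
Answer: 1/4172 ≈ 0.00023969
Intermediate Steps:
L(a) = 1 (L(a) = (a + a)/(a + a) = (2*a)/((2*a)) = (2*a)*(1/(2*a)) = 1)
q(v) = 14 - 2*v
1/(4160 + q(L(x(-2)))) = 1/(4160 + (14 - 2*1)) = 1/(4160 + (14 - 2)) = 1/(4160 + 12) = 1/4172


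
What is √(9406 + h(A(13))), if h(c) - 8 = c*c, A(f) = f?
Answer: 37*√7 ≈ 97.893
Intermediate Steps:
h(c) = 8 + c² (h(c) = 8 + c*c = 8 + c²)
√(9406 + h(A(13))) = √(9406 + (8 + 13²)) = √(9406 + (8 + 169)) = √(9406 + 177) = √9583 = 37*√7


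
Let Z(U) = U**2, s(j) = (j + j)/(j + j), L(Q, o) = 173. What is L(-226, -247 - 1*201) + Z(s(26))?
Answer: 174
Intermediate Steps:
s(j) = 1 (s(j) = (2*j)/((2*j)) = (2*j)*(1/(2*j)) = 1)
L(-226, -247 - 1*201) + Z(s(26)) = 173 + 1**2 = 173 + 1 = 174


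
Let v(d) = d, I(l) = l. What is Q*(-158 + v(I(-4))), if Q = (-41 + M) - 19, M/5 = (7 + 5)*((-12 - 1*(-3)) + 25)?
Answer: -145800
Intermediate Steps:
M = 960 (M = 5*((7 + 5)*((-12 - 1*(-3)) + 25)) = 5*(12*((-12 + 3) + 25)) = 5*(12*(-9 + 25)) = 5*(12*16) = 5*192 = 960)
Q = 900 (Q = (-41 + 960) - 19 = 919 - 19 = 900)
Q*(-158 + v(I(-4))) = 900*(-158 - 4) = 900*(-162) = -145800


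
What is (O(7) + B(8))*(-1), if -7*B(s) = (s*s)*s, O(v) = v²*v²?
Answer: -16295/7 ≈ -2327.9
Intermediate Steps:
O(v) = v⁴
B(s) = -s³/7 (B(s) = -s*s*s/7 = -s²*s/7 = -s³/7)
(O(7) + B(8))*(-1) = (7⁴ - ⅐*8³)*(-1) = (2401 - ⅐*512)*(-1) = (2401 - 512/7)*(-1) = (16295/7)*(-1) = -16295/7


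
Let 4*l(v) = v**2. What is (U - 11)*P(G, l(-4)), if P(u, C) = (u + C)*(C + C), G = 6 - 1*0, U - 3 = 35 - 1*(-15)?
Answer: 3360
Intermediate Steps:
U = 53 (U = 3 + (35 - 1*(-15)) = 3 + (35 + 15) = 3 + 50 = 53)
l(v) = v**2/4
G = 6 (G = 6 + 0 = 6)
P(u, C) = 2*C*(C + u) (P(u, C) = (C + u)*(2*C) = 2*C*(C + u))
(U - 11)*P(G, l(-4)) = (53 - 11)*(2*((1/4)*(-4)**2)*((1/4)*(-4)**2 + 6)) = 42*(2*((1/4)*16)*((1/4)*16 + 6)) = 42*(2*4*(4 + 6)) = 42*(2*4*10) = 42*80 = 3360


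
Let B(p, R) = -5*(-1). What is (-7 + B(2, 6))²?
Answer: 4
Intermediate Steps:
B(p, R) = 5
(-7 + B(2, 6))² = (-7 + 5)² = (-2)² = 4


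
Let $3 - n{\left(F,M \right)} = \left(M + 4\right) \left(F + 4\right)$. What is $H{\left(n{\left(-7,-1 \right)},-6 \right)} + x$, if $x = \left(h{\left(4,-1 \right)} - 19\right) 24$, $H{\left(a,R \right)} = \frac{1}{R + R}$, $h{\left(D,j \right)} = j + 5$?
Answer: $- \frac{4321}{12} \approx -360.08$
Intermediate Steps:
$h{\left(D,j \right)} = 5 + j$
$n{\left(F,M \right)} = 3 - \left(4 + F\right) \left(4 + M\right)$ ($n{\left(F,M \right)} = 3 - \left(M + 4\right) \left(F + 4\right) = 3 - \left(4 + M\right) \left(4 + F\right) = 3 - \left(4 + F\right) \left(4 + M\right)$)
$H{\left(a,R \right)} = \frac{1}{2 R}$
$x = -360$ ($x = \left(\left(5 - 1\right) - 19\right) 24 = \left(4 - 19\right) 24 = \left(-15\right) 24 = -360$)
$H{\left(n{\left(-7,-1 \right)},-6 \right)} + x = \frac{1}{2 \left(-6\right)} - 360 = \frac{1}{2} \left(- \frac{1}{6}\right) - 360 = - \frac{1}{12} - 360 = - \frac{4321}{12}$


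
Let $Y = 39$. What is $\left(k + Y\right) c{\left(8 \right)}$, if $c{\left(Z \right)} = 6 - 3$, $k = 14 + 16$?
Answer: $207$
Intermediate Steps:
$k = 30$
$c{\left(Z \right)} = 3$ ($c{\left(Z \right)} = 6 - 3 = 3$)
$\left(k + Y\right) c{\left(8 \right)} = \left(30 + 39\right) 3 = 69 \cdot 3 = 207$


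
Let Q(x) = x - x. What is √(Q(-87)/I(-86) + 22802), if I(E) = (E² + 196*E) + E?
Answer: √22802 ≈ 151.00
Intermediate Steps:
Q(x) = 0
I(E) = E² + 197*E
√(Q(-87)/I(-86) + 22802) = √(0/((-86*(197 - 86))) + 22802) = √(0/((-86*111)) + 22802) = √(0/(-9546) + 22802) = √(0*(-1/9546) + 22802) = √(0 + 22802) = √22802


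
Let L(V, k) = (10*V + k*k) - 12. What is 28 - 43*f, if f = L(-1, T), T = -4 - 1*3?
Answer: -1133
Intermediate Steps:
T = -7 (T = -4 - 3 = -7)
L(V, k) = -12 + k² + 10*V (L(V, k) = (10*V + k²) - 12 = (k² + 10*V) - 12 = -12 + k² + 10*V)
f = 27 (f = -12 + (-7)² + 10*(-1) = -12 + 49 - 10 = 27)
28 - 43*f = 28 - 43*27 = 28 - 1161 = -1133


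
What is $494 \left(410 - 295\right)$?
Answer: $56810$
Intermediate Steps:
$494 \left(410 - 295\right) = 494 \cdot 115 = 56810$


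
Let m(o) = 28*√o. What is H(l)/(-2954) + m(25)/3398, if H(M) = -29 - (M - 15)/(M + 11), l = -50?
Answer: 388324/7528269 ≈ 0.051582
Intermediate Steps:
H(M) = -29 - (-15 + M)/(11 + M)
H(l)/(-2954) + m(25)/3398 = (2*(-152 - 15*(-50))/(11 - 50))/(-2954) + (28*√25)/3398 = (2*(-152 + 750)/(-39))*(-1/2954) + (28*5)*(1/3398) = (2*(-1/39)*598)*(-1/2954) + 140*(1/3398) = -92/3*(-1/2954) + 70/1699 = 46/4431 + 70/1699 = 388324/7528269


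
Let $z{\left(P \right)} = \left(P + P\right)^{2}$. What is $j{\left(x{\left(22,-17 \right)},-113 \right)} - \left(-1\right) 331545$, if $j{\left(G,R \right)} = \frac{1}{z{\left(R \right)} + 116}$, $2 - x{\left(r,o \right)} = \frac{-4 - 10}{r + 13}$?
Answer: $\frac{16972451641}{51192} \approx 3.3155 \cdot 10^{5}$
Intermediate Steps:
$x{\left(r,o \right)} = 2 + \frac{14}{13 + r}$ ($x{\left(r,o \right)} = 2 - \frac{-4 - 10}{r + 13} = 2 - - \frac{14}{13 + r} = 2 + \frac{14}{13 + r}$)
$z{\left(P \right)} = 4 P^{2}$ ($z{\left(P \right)} = \left(2 P\right)^{2} = 4 P^{2}$)
$j{\left(G,R \right)} = \frac{1}{116 + 4 R^{2}}$ ($j{\left(G,R \right)} = \frac{1}{4 R^{2} + 116} = \frac{1}{116 + 4 R^{2}}$)
$j{\left(x{\left(22,-17 \right)},-113 \right)} - \left(-1\right) 331545 = \frac{1}{4 \left(29 + \left(-113\right)^{2}\right)} - \left(-1\right) 331545 = \frac{1}{4 \left(29 + 12769\right)} - -331545 = \frac{1}{4 \cdot 12798} + 331545 = \frac{1}{4} \cdot \frac{1}{12798} + 331545 = \frac{1}{51192} + 331545 = \frac{16972451641}{51192}$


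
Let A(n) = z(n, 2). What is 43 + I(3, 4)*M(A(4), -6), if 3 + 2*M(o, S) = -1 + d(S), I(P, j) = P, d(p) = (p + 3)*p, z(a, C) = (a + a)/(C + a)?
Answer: 64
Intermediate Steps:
z(a, C) = 2*a/(C + a) (z(a, C) = (2*a)/(C + a) = 2*a/(C + a))
A(n) = 2*n/(2 + n)
d(p) = p*(3 + p) (d(p) = (3 + p)*p = p*(3 + p))
M(o, S) = -2 + S*(3 + S)/2 (M(o, S) = -3/2 + (-1 + S*(3 + S))/2 = -3/2 + (-½ + S*(3 + S)/2) = -2 + S*(3 + S)/2)
43 + I(3, 4)*M(A(4), -6) = 43 + 3*(-2 + (½)*(-6)*(3 - 6)) = 43 + 3*(-2 + (½)*(-6)*(-3)) = 43 + 3*(-2 + 9) = 43 + 3*7 = 43 + 21 = 64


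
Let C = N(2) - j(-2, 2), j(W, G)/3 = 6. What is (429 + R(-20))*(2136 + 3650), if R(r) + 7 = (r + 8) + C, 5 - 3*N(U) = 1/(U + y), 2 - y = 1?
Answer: 20494012/9 ≈ 2.2771e+6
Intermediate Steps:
y = 1 (y = 2 - 1*1 = 2 - 1 = 1)
j(W, G) = 18 (j(W, G) = 3*6 = 18)
N(U) = 5/3 - 1/(3*(1 + U)) (N(U) = 5/3 - 1/(3*(U + 1)) = 5/3 - 1/(3*(1 + U)))
C = -148/9 (C = (4 + 5*2)/(3*(1 + 2)) - 1*18 = (1/3)*(4 + 10)/3 - 18 = (1/3)*(1/3)*14 - 18 = 14/9 - 18 = -148/9 ≈ -16.444)
R(r) = -139/9 + r (R(r) = -7 + ((r + 8) - 148/9) = -7 + ((8 + r) - 148/9) = -7 + (-76/9 + r) = -139/9 + r)
(429 + R(-20))*(2136 + 3650) = (429 + (-139/9 - 20))*(2136 + 3650) = (429 - 319/9)*5786 = (3542/9)*5786 = 20494012/9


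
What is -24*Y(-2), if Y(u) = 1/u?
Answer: 12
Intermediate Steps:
-24*Y(-2) = -24/(-2) = -24*(-½) = 12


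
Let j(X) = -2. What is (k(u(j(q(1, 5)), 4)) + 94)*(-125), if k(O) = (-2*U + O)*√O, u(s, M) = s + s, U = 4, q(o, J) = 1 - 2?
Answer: -11750 + 3000*I ≈ -11750.0 + 3000.0*I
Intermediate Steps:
q(o, J) = -1
u(s, M) = 2*s
k(O) = √O*(-8 + O) (k(O) = (-2*4 + O)*√O = (-8 + O)*√O = √O*(-8 + O))
(k(u(j(q(1, 5)), 4)) + 94)*(-125) = (√(2*(-2))*(-8 + 2*(-2)) + 94)*(-125) = (√(-4)*(-8 - 4) + 94)*(-125) = ((2*I)*(-12) + 94)*(-125) = (-24*I + 94)*(-125) = (94 - 24*I)*(-125) = -11750 + 3000*I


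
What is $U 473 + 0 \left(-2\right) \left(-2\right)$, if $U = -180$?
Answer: $-85140$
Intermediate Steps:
$U 473 + 0 \left(-2\right) \left(-2\right) = \left(-180\right) 473 + 0 \left(-2\right) \left(-2\right) = -85140 + 0 \left(-2\right) = -85140 + 0 = -85140$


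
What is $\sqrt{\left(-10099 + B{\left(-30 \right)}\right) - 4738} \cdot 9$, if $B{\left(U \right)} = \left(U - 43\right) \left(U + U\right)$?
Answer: $9 i \sqrt{10457} \approx 920.33 i$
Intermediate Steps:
$B{\left(U \right)} = 2 U \left(-43 + U\right)$ ($B{\left(U \right)} = \left(-43 + U\right) 2 U = 2 U \left(-43 + U\right)$)
$\sqrt{\left(-10099 + B{\left(-30 \right)}\right) - 4738} \cdot 9 = \sqrt{\left(-10099 + 2 \left(-30\right) \left(-43 - 30\right)\right) - 4738} \cdot 9 = \sqrt{\left(-10099 + 2 \left(-30\right) \left(-73\right)\right) - 4738} \cdot 9 = \sqrt{\left(-10099 + 4380\right) - 4738} \cdot 9 = \sqrt{-5719 - 4738} \cdot 9 = \sqrt{-10457} \cdot 9 = i \sqrt{10457} \cdot 9 = 9 i \sqrt{10457}$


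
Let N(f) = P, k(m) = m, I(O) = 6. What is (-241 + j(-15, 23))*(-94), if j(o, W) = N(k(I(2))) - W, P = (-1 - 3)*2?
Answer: 25568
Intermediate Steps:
P = -8 (P = -4*2 = -8)
N(f) = -8
j(o, W) = -8 - W
(-241 + j(-15, 23))*(-94) = (-241 + (-8 - 1*23))*(-94) = (-241 + (-8 - 23))*(-94) = (-241 - 31)*(-94) = -272*(-94) = 25568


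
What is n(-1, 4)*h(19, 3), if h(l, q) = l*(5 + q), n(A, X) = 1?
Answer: 152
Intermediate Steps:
n(-1, 4)*h(19, 3) = 1*(19*(5 + 3)) = 1*(19*8) = 1*152 = 152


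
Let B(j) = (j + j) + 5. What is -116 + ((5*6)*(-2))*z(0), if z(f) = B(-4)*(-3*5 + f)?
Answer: -2816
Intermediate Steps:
B(j) = 5 + 2*j (B(j) = 2*j + 5 = 5 + 2*j)
z(f) = 45 - 3*f (z(f) = (5 + 2*(-4))*(-3*5 + f) = (5 - 8)*(-15 + f) = -3*(-15 + f) = 45 - 3*f)
-116 + ((5*6)*(-2))*z(0) = -116 + ((5*6)*(-2))*(45 - 3*0) = -116 + (30*(-2))*(45 + 0) = -116 - 60*45 = -116 - 2700 = -2816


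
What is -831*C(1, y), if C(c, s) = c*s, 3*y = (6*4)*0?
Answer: 0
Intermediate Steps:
y = 0 (y = ((6*4)*0)/3 = (24*0)/3 = (1/3)*0 = 0)
-831*C(1, y) = -831*0 = 0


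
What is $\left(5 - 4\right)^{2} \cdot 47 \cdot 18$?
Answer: $846$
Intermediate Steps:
$\left(5 - 4\right)^{2} \cdot 47 \cdot 18 = 1^{2} \cdot 47 \cdot 18 = 1 \cdot 47 \cdot 18 = 47 \cdot 18 = 846$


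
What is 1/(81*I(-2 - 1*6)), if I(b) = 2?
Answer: 1/162 ≈ 0.0061728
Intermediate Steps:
1/(81*I(-2 - 1*6)) = 1/(81*2) = 1/162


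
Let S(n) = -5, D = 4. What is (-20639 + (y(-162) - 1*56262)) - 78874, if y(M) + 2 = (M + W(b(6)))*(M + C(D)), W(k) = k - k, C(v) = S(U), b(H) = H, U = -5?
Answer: -128723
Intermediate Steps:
C(v) = -5
W(k) = 0
y(M) = -2 + M*(-5 + M) (y(M) = -2 + (M + 0)*(M - 5) = -2 + M*(-5 + M))
(-20639 + (y(-162) - 1*56262)) - 78874 = (-20639 + ((-2 + (-162)² - 5*(-162)) - 1*56262)) - 78874 = (-20639 + ((-2 + 26244 + 810) - 56262)) - 78874 = (-20639 + (27052 - 56262)) - 78874 = (-20639 - 29210) - 78874 = -49849 - 78874 = -128723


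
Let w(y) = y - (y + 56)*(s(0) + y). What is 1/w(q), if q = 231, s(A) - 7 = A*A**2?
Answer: -1/68075 ≈ -1.4690e-5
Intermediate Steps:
s(A) = 7 + A**3 (s(A) = 7 + A*A**2 = 7 + A**3)
w(y) = y - (7 + y)*(56 + y) (w(y) = y - (y + 56)*((7 + 0**3) + y) = y - (56 + y)*((7 + 0) + y) = y - (56 + y)*(7 + y) = y - (7 + y)*(56 + y))
1/w(q) = 1/(-392 - 1*231**2 - 62*231) = 1/(-392 - 1*53361 - 14322) = 1/(-392 - 53361 - 14322) = 1/(-68075) = -1/68075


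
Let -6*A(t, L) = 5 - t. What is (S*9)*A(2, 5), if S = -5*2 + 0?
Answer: 45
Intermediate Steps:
A(t, L) = -5/6 + t/6 (A(t, L) = -(5 - t)/6 = -5/6 + t/6)
S = -10 (S = -10 + 0 = -10)
(S*9)*A(2, 5) = (-10*9)*(-5/6 + (1/6)*2) = -90*(-5/6 + 1/3) = -90*(-1/2) = 45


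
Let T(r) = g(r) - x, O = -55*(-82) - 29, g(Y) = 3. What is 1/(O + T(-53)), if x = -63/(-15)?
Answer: 5/22399 ≈ 0.00022322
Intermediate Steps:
x = 21/5 (x = -63*(-1/15) = 21/5 ≈ 4.2000)
O = 4481 (O = 4510 - 29 = 4481)
T(r) = -6/5 (T(r) = 3 - 1*21/5 = 3 - 21/5 = -6/5)
1/(O + T(-53)) = 1/(4481 - 6/5) = 1/(22399/5) = 5/22399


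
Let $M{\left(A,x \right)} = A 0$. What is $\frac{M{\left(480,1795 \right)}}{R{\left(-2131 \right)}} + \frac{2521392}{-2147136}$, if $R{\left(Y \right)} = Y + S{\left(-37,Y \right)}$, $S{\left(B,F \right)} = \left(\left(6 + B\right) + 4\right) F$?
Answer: $- \frac{52529}{44732} \approx -1.1743$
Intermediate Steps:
$S{\left(B,F \right)} = F \left(10 + B\right)$ ($S{\left(B,F \right)} = \left(10 + B\right) F = F \left(10 + B\right)$)
$M{\left(A,x \right)} = 0$
$R{\left(Y \right)} = - 26 Y$ ($R{\left(Y \right)} = Y + Y \left(10 - 37\right) = Y + Y \left(-27\right) = Y - 27 Y = - 26 Y$)
$\frac{M{\left(480,1795 \right)}}{R{\left(-2131 \right)}} + \frac{2521392}{-2147136} = \frac{0}{\left(-26\right) \left(-2131\right)} + \frac{2521392}{-2147136} = \frac{0}{55406} + 2521392 \left(- \frac{1}{2147136}\right) = 0 \cdot \frac{1}{55406} - \frac{52529}{44732} = 0 - \frac{52529}{44732} = - \frac{52529}{44732}$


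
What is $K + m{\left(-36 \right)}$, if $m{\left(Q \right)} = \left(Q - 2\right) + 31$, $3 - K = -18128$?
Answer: $18124$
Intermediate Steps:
$K = 18131$ ($K = 3 - -18128 = 3 + 18128 = 18131$)
$m{\left(Q \right)} = 29 + Q$ ($m{\left(Q \right)} = \left(-2 + Q\right) + 31 = 29 + Q$)
$K + m{\left(-36 \right)} = 18131 + \left(29 - 36\right) = 18131 - 7 = 18124$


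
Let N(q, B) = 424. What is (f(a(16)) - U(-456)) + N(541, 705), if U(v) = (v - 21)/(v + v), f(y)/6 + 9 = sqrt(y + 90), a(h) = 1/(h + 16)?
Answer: 112321/304 + 3*sqrt(5762)/4 ≈ 426.41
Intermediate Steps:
a(h) = 1/(16 + h)
f(y) = -54 + 6*sqrt(90 + y) (f(y) = -54 + 6*sqrt(y + 90) = -54 + 6*sqrt(90 + y))
U(v) = (-21 + v)/(2*v) (U(v) = (-21 + v)/((2*v)) = (-21 + v)*(1/(2*v)) = (-21 + v)/(2*v))
(f(a(16)) - U(-456)) + N(541, 705) = ((-54 + 6*sqrt(90 + 1/(16 + 16))) - (-21 - 456)/(2*(-456))) + 424 = ((-54 + 6*sqrt(90 + 1/32)) - (-1)*(-477)/(2*456)) + 424 = ((-54 + 6*sqrt(90 + 1/32)) - 1*159/304) + 424 = ((-54 + 6*sqrt(2881/32)) - 159/304) + 424 = ((-54 + 6*(sqrt(5762)/8)) - 159/304) + 424 = ((-54 + 3*sqrt(5762)/4) - 159/304) + 424 = (-16575/304 + 3*sqrt(5762)/4) + 424 = 112321/304 + 3*sqrt(5762)/4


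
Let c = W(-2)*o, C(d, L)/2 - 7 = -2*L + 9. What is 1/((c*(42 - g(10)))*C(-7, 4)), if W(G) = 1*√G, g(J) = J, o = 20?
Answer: -I*√2/20480 ≈ -6.9053e-5*I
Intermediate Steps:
C(d, L) = 32 - 4*L (C(d, L) = 14 + 2*(-2*L + 9) = 14 + 2*(9 - 2*L) = 14 + (18 - 4*L) = 32 - 4*L)
W(G) = √G
c = 20*I*√2 (c = √(-2)*20 = (I*√2)*20 = 20*I*√2 ≈ 28.284*I)
1/((c*(42 - g(10)))*C(-7, 4)) = 1/(((20*I*√2)*(42 - 1*10))*(32 - 4*4)) = 1/(((20*I*√2)*(42 - 10))*(32 - 16)) = 1/(((20*I*√2)*32)*16) = 1/((640*I*√2)*16) = 1/(10240*I*√2) = -I*√2/20480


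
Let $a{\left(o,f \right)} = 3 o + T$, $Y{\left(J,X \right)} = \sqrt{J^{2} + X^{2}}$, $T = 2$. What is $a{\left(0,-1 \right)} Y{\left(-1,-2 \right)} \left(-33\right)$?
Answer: $- 66 \sqrt{5} \approx -147.58$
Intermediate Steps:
$a{\left(o,f \right)} = 2 + 3 o$ ($a{\left(o,f \right)} = 3 o + 2 = 2 + 3 o$)
$a{\left(0,-1 \right)} Y{\left(-1,-2 \right)} \left(-33\right) = \left(2 + 3 \cdot 0\right) \sqrt{\left(-1\right)^{2} + \left(-2\right)^{2}} \left(-33\right) = \left(2 + 0\right) \sqrt{1 + 4} \left(-33\right) = 2 \sqrt{5} \left(-33\right) = - 66 \sqrt{5}$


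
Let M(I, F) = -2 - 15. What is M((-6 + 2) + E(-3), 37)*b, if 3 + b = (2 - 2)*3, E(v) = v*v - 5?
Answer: 51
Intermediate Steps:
E(v) = -5 + v² (E(v) = v² - 5 = -5 + v²)
M(I, F) = -17
b = -3 (b = -3 + (2 - 2)*3 = -3 + 0*3 = -3 + 0 = -3)
M((-6 + 2) + E(-3), 37)*b = -17*(-3) = 51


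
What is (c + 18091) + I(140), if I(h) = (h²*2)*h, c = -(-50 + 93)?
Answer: 5506048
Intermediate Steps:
c = -43 (c = -1*43 = -43)
I(h) = 2*h³ (I(h) = (2*h²)*h = 2*h³)
(c + 18091) + I(140) = (-43 + 18091) + 2*140³ = 18048 + 2*2744000 = 18048 + 5488000 = 5506048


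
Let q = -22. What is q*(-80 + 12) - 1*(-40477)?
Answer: 41973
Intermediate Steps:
q*(-80 + 12) - 1*(-40477) = -22*(-80 + 12) - 1*(-40477) = -22*(-68) + 40477 = 1496 + 40477 = 41973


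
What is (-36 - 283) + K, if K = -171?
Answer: -490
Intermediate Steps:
(-36 - 283) + K = (-36 - 283) - 171 = -319 - 171 = -490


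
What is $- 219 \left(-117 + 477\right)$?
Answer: $-78840$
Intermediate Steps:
$- 219 \left(-117 + 477\right) = - 219 \cdot 360 = \left(-1\right) 78840 = -78840$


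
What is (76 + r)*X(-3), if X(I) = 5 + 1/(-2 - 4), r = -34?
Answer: 203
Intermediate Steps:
X(I) = 29/6 (X(I) = 5 + 1/(-6) = 5 - 1/6 = 29/6)
(76 + r)*X(-3) = (76 - 34)*(29/6) = 42*(29/6) = 203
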